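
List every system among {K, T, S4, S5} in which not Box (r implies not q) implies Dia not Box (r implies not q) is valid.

T, S4, S5

T-tableau for the negation not (not Box (r implies not q) implies Dia not Box (r implies not q)):
1. not (not Box (r implies not q) implies Dia not Box (r implies not q)), 0
2. not Box (r implies not q), 0
3. not Dia not Box (r implies not q), 0
4. Box (r implies not q), 0
5. r implies not q, 0
6. not q, 0
7. not (r implies not q), 1
8. r, 1
9. q, 1
10. Box (r implies not q), 1
11. r implies not q, 1
12. not q, 1
Accessibility: 0R0, 0R1, 1R1
Branch closes: q and not q both at 1.
Every branch closes (one shown): valid in T, hence also in S4, S5 (every theorem of T is a theorem of S4 and S5).
K-tableau for the negation not (not Box (r implies not q) implies Dia not Box (r implies not q)):
1. not (not Box (r implies not q) implies Dia not Box (r implies not q)), 0
2. not Box (r implies not q), 0
3. not Dia not Box (r implies not q), 0
4. not (r implies not q), 1
5. r, 1
6. q, 1
7. Box (r implies not q), 1
Accessibility: 0R1
Complete open branch: countermodel on a K-frame, so not valid in K.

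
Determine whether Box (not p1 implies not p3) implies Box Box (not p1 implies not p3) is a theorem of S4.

Yes, valid

Tableau for the negation not (Box (not p1 implies not p3) implies Box Box (not p1 implies not p3)):
1. not (Box (not p1 implies not p3) implies Box Box (not p1 implies not p3)), w0
2. Box (not p1 implies not p3), w0
3. not Box Box (not p1 implies not p3), w0
4. not p1 implies not p3, w0
5. not p3, w0
6. not Box (not p1 implies not p3), w1
7. not p1 implies not p3, w1
8. not p3, w1
9. not (not p1 implies not p3), w2
10. not p1, w2
11. p3, w2
12. not p1 implies not p3, w2
13. not p3, w2
Accessibility: w0Rw0, w0Rw1, w0Rw2, w1Rw1, w1Rw2, w2Rw2
Branch closes: p3 and not p3 both at w2.
Every branch of the negation's tableau closes; the branch above is one of them.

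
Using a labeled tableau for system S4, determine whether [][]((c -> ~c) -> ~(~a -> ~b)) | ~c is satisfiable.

Satisfiable (open branch found)

1. [][]((c -> ~c) -> ~(~a -> ~b)) | ~c, 0
2. ~c, 0   [|-rule on 1 (branches; this branch)]
Accessibility: 0R0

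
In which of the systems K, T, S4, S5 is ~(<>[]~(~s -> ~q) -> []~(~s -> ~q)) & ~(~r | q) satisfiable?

K, T, S4

S4-tableau for the formula:
1. ~(<>[]~(~s -> ~q) -> []~(~s -> ~q)) & ~(~r | q), w0
2. ~(<>[]~(~s -> ~q) -> []~(~s -> ~q)), w0   [&-rule on 1]
3. ~(~r | q), w0   [&-rule on 1]
4. <>[]~(~s -> ~q), w0   [~->-rule on 2]
5. ~[]~(~s -> ~q), w0   [~->-rule on 2]
6. r, w0   [~|-rule on 3]
7. ~q, w0   [~|-rule on 3]
8. []~(~s -> ~q), w1   [<>-rule on 4: fresh world w1, w0Rw1]
9. ~(~s -> ~q), w1   [[]-rule on 8 via w1Rw1]
10. ~s, w1   [~->-rule on 9]
11. q, w1   [~->-rule on 9]
12. ~s -> ~q, w2   [~[]-rule on 5: fresh world w2, w0Rw2]
13. ~q, w2   [->-rule on 12 (branches; this branch)]
Accessibility: w0Rw0, w0Rw1, w0Rw2, w1Rw1, w2Rw2
Complete open branch: satisfiable in S4, hence also in K, T (this S4-model is also a K-model and a T-model).
S5-tableau for the formula:
1. ~(<>[]~(~s -> ~q) -> []~(~s -> ~q)) & ~(~r | q), w0
2. ~(<>[]~(~s -> ~q) -> []~(~s -> ~q)), w0   [&-rule on 1]
3. ~(~r | q), w0   [&-rule on 1]
4. <>[]~(~s -> ~q), w0   [~->-rule on 2]
5. ~[]~(~s -> ~q), w0   [~->-rule on 2]
6. r, w0   [~|-rule on 3]
7. ~q, w0   [~|-rule on 3]
8. []~(~s -> ~q), w1   [<>-rule on 4: fresh world w1, w0Rw1]
9. ~(~s -> ~q), w0   [[]-rule on 8 via w1Rw0]
10. ~s, w0   [~->-rule on 9]
11. q, w0   [~->-rule on 9]
Accessibility: w0Rw0, w0Rw1, w1Rw0, w1Rw1
Branch closes: q and ~q both at w0.
Every branch closes (one shown): unsatisfiable in S5.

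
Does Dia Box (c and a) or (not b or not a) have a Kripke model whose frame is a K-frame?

1. Dia Box (c and a) or (not b or not a), w0
2. not b or not a, w0
3. not a, w0

Yes, satisfiable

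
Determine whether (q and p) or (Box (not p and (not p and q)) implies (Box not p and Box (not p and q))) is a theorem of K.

Valid in K

Tableau for the negation not ((q and p) or (Box (not p and (not p and q)) implies (Box not p and Box (not p and q)))):
1. not ((q and p) or (Box (not p and (not p and q)) implies (Box not p and Box (not p and q)))), 0
2. not (q and p), 0
3. not (Box (not p and (not p and q)) implies (Box not p and Box (not p and q))), 0
4. Box (not p and (not p and q)), 0
5. not (Box not p and Box (not p and q)), 0
6. not p, 0
7. not Box (not p and q), 0
8. not (not p and q), 1
9. not p and (not p and q), 1
10. not p, 1
11. not p and q, 1
12. q, 1
13. not q, 1
Accessibility: 0R1
Branch closes: q and not q both at 1.
Every branch of the negation's tableau closes; the branch above is one of them.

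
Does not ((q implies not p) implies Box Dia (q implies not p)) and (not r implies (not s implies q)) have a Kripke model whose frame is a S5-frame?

1. not ((q implies not p) implies Box Dia (q implies not p)) and (not r implies (not s implies q)), w0
2. not ((q implies not p) implies Box Dia (q implies not p)), w0
3. not r implies (not s implies q), w0
4. q implies not p, w0
5. not Box Dia (q implies not p), w0
6. not s implies q, w0
7. not p, w0
8. q, w0
9. not Dia (q implies not p), w1
10. not (q implies not p), w0
11. p, w0
Accessibility: w0Rw0, w0Rw1, w1Rw0, w1Rw1
Branch closes: p and not p both at w0.
All branches of the tableau close; one closing branch shown above.

Unsatisfiable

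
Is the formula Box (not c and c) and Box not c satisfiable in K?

Satisfiable

1. Box (not c and c) and Box not c, u
2. Box (not c and c), u   [and-rule on 1]
3. Box not c, u   [and-rule on 1]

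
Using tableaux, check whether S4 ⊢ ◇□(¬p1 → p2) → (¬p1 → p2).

Tableau for the negation ¬(◇□(¬p1 → p2) → (¬p1 → p2)):
1. ¬(◇□(¬p1 → p2) → (¬p1 → p2)), u
2. ◇□(¬p1 → p2), u   [¬→-rule on 1]
3. ¬(¬p1 → p2), u   [¬→-rule on 1]
4. ¬p1, u   [¬→-rule on 3]
5. ¬p2, u   [¬→-rule on 3]
6. □(¬p1 → p2), v   [◇-rule on 2: fresh world v, uRv]
7. ¬p1 → p2, v   [□-rule on 6 via vRv]
8. p2, v   [→-rule on 7 (branches; this branch)]
Accessibility: uRu, uRv, vRv
The negation has an open branch (countermodel exists).

Not valid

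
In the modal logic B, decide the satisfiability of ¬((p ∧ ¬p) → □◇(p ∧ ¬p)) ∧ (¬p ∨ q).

1. ¬((p ∧ ¬p) → □◇(p ∧ ¬p)) ∧ (¬p ∨ q), u
2. ¬((p ∧ ¬p) → □◇(p ∧ ¬p)), u
3. ¬p ∨ q, u
4. p ∧ ¬p, u
5. ¬□◇(p ∧ ¬p), u
6. p, u
7. ¬p, u
Accessibility: uRu
Branch closes: p and ¬p both at u.
All branches of the tableau close; one closing branch shown above.

Unsatisfiable (every branch closes)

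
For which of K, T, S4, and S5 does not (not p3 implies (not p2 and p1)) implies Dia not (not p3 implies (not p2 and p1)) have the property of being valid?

T, S4, S5

T-tableau for the negation not (not (not p3 implies (not p2 and p1)) implies Dia not (not p3 implies (not p2 and p1))):
1. not (not (not p3 implies (not p2 and p1)) implies Dia not (not p3 implies (not p2 and p1))), 0
2. not (not p3 implies (not p2 and p1)), 0
3. not Dia not (not p3 implies (not p2 and p1)), 0
4. not p3, 0
5. not (not p2 and p1), 0
6. not p3 implies (not p2 and p1), 0
7. not p1, 0
8. not p2 and p1, 0
9. not p2, 0
10. p1, 0
Accessibility: 0R0
Branch closes: p1 and not p1 both at 0.
Every branch closes (one shown): valid in T, hence also in S4, S5 (every theorem of T is a theorem of S4 and S5).
K-tableau for the negation not (not (not p3 implies (not p2 and p1)) implies Dia not (not p3 implies (not p2 and p1))):
1. not (not (not p3 implies (not p2 and p1)) implies Dia not (not p3 implies (not p2 and p1))), 0
2. not (not p3 implies (not p2 and p1)), 0
3. not Dia not (not p3 implies (not p2 and p1)), 0
4. not p3, 0
5. not (not p2 and p1), 0
6. not p1, 0
Complete open branch: countermodel on a K-frame, so not valid in K.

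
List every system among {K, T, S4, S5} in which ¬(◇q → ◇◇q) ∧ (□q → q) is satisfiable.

T-tableau for the formula:
1. ¬(◇q → ◇◇q) ∧ (□q → q), u
2. ¬(◇q → ◇◇q), u
3. □q → q, u
4. ◇q, u
5. ¬◇◇q, u
6. ¬◇q, u
7. ¬q, u
8. ¬□q, u
9. q, v
10. ¬◇q, v
11. ¬q, v
Accessibility: uRu, uRv, vRv
Branch closes: q and ¬q both at v.
Every branch closes (one shown): unsatisfiable in T, hence also in S4, S5 (every S4/S5-frame is a T-frame).
K-tableau for the formula:
1. ¬(◇q → ◇◇q) ∧ (□q → q), u
2. ¬(◇q → ◇◇q), u
3. □q → q, u
4. ◇q, u
5. ¬◇◇q, u
6. q, u
7. q, v
8. ¬◇q, v
Accessibility: uRv
Complete open branch: satisfiable in K.

K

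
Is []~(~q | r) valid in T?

Tableau for the negation ~[]~(~q | r):
1. ~[]~(~q | r), 0
2. ~q | r, 1
3. r, 1
Accessibility: 0R0, 0R1, 1R1
The negation has an open branch (countermodel exists).

Not valid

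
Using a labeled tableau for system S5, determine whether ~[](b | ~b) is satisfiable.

1. ~[](b | ~b), u
2. ~(b | ~b), v   [~[]-rule on 1: fresh world v, uRv]
3. ~b, v   [~|-rule on 2]
4. b, v   [~|-rule on 2]
Accessibility: uRu, uRv, vRu, vRv
Branch closes: b and ~b both at v.
Every branch closes; the branch above is one of them.

Unsatisfiable (every branch closes)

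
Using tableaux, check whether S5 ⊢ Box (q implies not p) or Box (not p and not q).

Tableau for the negation not (Box (q implies not p) or Box (not p and not q)):
1. not (Box (q implies not p) or Box (not p and not q)), u
2. not Box (q implies not p), u
3. not Box (not p and not q), u
4. not (q implies not p), v
5. q, v
6. p, v
7. not (not p and not q), w
8. q, w
Accessibility: uRu, uRv, uRw, vRu, vRv, vRw, wRu, wRv, wRw
The negation has an open branch (countermodel exists).

No, not valid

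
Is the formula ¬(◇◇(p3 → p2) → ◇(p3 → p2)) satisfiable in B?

Satisfiable (open branch found)

1. ¬(◇◇(p3 → p2) → ◇(p3 → p2)), 0
2. ◇◇(p3 → p2), 0
3. ¬◇(p3 → p2), 0
4. ¬(p3 → p2), 0
5. p3, 0
6. ¬p2, 0
7. ◇(p3 → p2), 1
8. ¬(p3 → p2), 1
9. p3, 1
10. ¬p2, 1
11. p3 → p2, 2
12. p2, 2
Accessibility: 0R0, 0R1, 1R0, 1R1, 1R2, 2R1, 2R2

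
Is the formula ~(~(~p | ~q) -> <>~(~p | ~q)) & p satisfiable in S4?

No, unsatisfiable

1. ~(~(~p | ~q) -> <>~(~p | ~q)) & p, 0
2. ~(~(~p | ~q) -> <>~(~p | ~q)), 0   [&-rule on 1]
3. p, 0   [&-rule on 1]
4. ~(~p | ~q), 0   [~->-rule on 2]
5. ~<>~(~p | ~q), 0   [~->-rule on 2]
6. q, 0   [~|-rule on 4]
7. ~p | ~q, 0   [~<>-rule on 5 via 0R0]
8. ~q, 0   [|-rule on 7 (branches; this branch)]
Accessibility: 0R0
Branch closes: q and ~q both at 0.
(One branch shown.) All branches close.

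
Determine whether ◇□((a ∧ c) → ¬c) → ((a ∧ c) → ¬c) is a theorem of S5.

Valid in S5

Tableau for the negation ¬(◇□((a ∧ c) → ¬c) → ((a ∧ c) → ¬c)):
1. ¬(◇□((a ∧ c) → ¬c) → ((a ∧ c) → ¬c)), u
2. ◇□((a ∧ c) → ¬c), u
3. ¬((a ∧ c) → ¬c), u
4. a ∧ c, u
5. c, u
6. a, u
7. □((a ∧ c) → ¬c), v
8. (a ∧ c) → ¬c, u
9. (a ∧ c) → ¬c, v
10. ¬(a ∧ c), u
11. ¬c, v
12. ¬c, u
Accessibility: uRu, uRv, vRu, vRv
Branch closes: c and ¬c both at u.
Every branch of the negation's tableau closes; the branch above is one of them.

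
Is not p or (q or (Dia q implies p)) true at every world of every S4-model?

Yes, valid

Tableau for the negation not (not p or (q or (Dia q implies p))):
1. not (not p or (q or (Dia q implies p))), w0
2. p, w0
3. not (q or (Dia q implies p)), w0
4. not q, w0
5. not (Dia q implies p), w0
6. Dia q, w0
7. not p, w0
Accessibility: w0Rw0
Branch closes: p and not p both at w0.
All branches of the negation close; one closing branch shown above.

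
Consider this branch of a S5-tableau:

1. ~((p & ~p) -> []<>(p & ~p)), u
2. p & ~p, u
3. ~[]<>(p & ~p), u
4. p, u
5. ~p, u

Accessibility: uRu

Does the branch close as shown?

Yes, closed

Both p and ~p appear at u.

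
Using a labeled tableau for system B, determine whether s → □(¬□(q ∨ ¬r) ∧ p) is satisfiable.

Yes, satisfiable

1. s → □(¬□(q ∨ ¬r) ∧ p), w0
2. □(¬□(q ∨ ¬r) ∧ p), w0
3. ¬□(q ∨ ¬r) ∧ p, w0
4. ¬□(q ∨ ¬r), w0
5. p, w0
6. ¬(q ∨ ¬r), w1
7. ¬q, w1
8. r, w1
9. ¬□(q ∨ ¬r) ∧ p, w1
10. ¬□(q ∨ ¬r), w1
11. p, w1
12. ¬(q ∨ ¬r), w2
13. ¬q, w2
14. r, w2
Accessibility: w0Rw0, w0Rw1, w1Rw0, w1Rw1, w1Rw2, w2Rw1, w2Rw2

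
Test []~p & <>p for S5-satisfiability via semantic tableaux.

1. []~p & <>p, u
2. []~p, u   [&-rule on 1]
3. <>p, u   [&-rule on 1]
4. ~p, u   [[]-rule on 2 via uRu]
5. p, v   [<>-rule on 3: fresh world v, uRv]
6. ~p, v   [[]-rule on 2 via uRv]
Accessibility: uRu, uRv, vRu, vRv
Branch closes: p and ~p both at v.
(One branch shown.) All branches close.

No, unsatisfiable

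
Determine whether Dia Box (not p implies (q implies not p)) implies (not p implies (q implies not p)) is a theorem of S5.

Valid in S5

Tableau for the negation not (Dia Box (not p implies (q implies not p)) implies (not p implies (q implies not p))):
1. not (Dia Box (not p implies (q implies not p)) implies (not p implies (q implies not p))), u
2. Dia Box (not p implies (q implies not p)), u
3. not (not p implies (q implies not p)), u
4. not p, u
5. not (q implies not p), u
6. q, u
7. p, u
Accessibility: uRu
Branch closes: p and not p both at u.
Every branch of the negation's tableau closes; the branch above is one of them.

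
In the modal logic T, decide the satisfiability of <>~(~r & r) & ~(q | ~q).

Unsatisfiable (every branch closes)

1. <>~(~r & r) & ~(q | ~q), 0
2. <>~(~r & r), 0
3. ~(q | ~q), 0
4. ~q, 0
5. q, 0
Accessibility: 0R0
Branch closes: q and ~q both at 0.
All branches of the tableau close; one closing branch shown above.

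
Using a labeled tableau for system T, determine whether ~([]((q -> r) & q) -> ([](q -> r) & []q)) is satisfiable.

1. ~([]((q -> r) & q) -> ([](q -> r) & []q)), 0
2. []((q -> r) & q), 0
3. ~([](q -> r) & []q), 0
4. (q -> r) & q, 0
5. q -> r, 0
6. q, 0
7. ~[](q -> r), 0
8. r, 0
9. ~(q -> r), 1
10. q, 1
11. ~r, 1
12. (q -> r) & q, 1
13. q -> r, 1
14. r, 1
Accessibility: 0R0, 0R1, 1R1
Branch closes: r and ~r both at 1.
(One branch shown.) All branches close.

Unsatisfiable (every branch closes)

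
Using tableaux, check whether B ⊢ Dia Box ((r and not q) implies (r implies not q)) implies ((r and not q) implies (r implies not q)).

Tableau for the negation not (Dia Box ((r and not q) implies (r implies not q)) implies ((r and not q) implies (r implies not q))):
1. not (Dia Box ((r and not q) implies (r implies not q)) implies ((r and not q) implies (r implies not q))), w0
2. Dia Box ((r and not q) implies (r implies not q)), w0
3. not ((r and not q) implies (r implies not q)), w0
4. r and not q, w0
5. not (r implies not q), w0
6. r, w0
7. not q, w0
8. q, w0
Accessibility: w0Rw0
Branch closes: q and not q both at w0.
All branches of the negation close; one closing branch shown above.

Yes, valid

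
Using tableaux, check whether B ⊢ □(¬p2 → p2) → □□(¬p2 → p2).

Tableau for the negation ¬(□(¬p2 → p2) → □□(¬p2 → p2)):
1. ¬(□(¬p2 → p2) → □□(¬p2 → p2)), w0
2. □(¬p2 → p2), w0
3. ¬□□(¬p2 → p2), w0
4. ¬p2 → p2, w0
5. p2, w0
6. ¬□(¬p2 → p2), w1
7. ¬p2 → p2, w1
8. p2, w1
9. ¬(¬p2 → p2), w2
10. ¬p2, w2
Accessibility: w0Rw0, w0Rw1, w1Rw0, w1Rw1, w1Rw2, w2Rw1, w2Rw2
The negation has an open branch (countermodel exists).

Invalid (countermodel exists)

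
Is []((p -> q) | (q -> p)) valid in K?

Tableau for the negation ~[]((p -> q) | (q -> p)):
1. ~[]((p -> q) | (q -> p)), w0
2. ~((p -> q) | (q -> p)), w1
3. ~(p -> q), w1
4. ~(q -> p), w1
5. p, w1
6. ~q, w1
7. q, w1
8. ~p, w1
Accessibility: w0Rw1
Branch closes: q and ~q both at w1.
All branches of the negation close; one closing branch shown above.

Valid in K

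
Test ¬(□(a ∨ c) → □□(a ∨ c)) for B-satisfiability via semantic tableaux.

Satisfiable (open branch found)

1. ¬(□(a ∨ c) → □□(a ∨ c)), 0
2. □(a ∨ c), 0
3. ¬□□(a ∨ c), 0
4. a ∨ c, 0
5. c, 0
6. ¬□(a ∨ c), 1
7. a ∨ c, 1
8. c, 1
9. ¬(a ∨ c), 2
10. ¬a, 2
11. ¬c, 2
Accessibility: 0R0, 0R1, 1R0, 1R1, 1R2, 2R1, 2R2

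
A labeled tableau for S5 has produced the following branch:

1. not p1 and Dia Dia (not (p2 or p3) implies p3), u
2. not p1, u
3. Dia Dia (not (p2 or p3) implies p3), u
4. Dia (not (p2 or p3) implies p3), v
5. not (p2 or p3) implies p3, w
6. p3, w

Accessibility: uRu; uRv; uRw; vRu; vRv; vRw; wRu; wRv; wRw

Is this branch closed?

No atom appears with both signs at the same world.

Open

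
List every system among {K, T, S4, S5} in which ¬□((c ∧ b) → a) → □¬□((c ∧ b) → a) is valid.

S5

S5-tableau for the negation ¬(¬□((c ∧ b) → a) → □¬□((c ∧ b) → a)):
1. ¬(¬□((c ∧ b) → a) → □¬□((c ∧ b) → a)), w0
2. ¬□((c ∧ b) → a), w0   [¬→-rule on 1]
3. ¬□¬□((c ∧ b) → a), w0   [¬→-rule on 1]
4. ¬((c ∧ b) → a), w1   [¬□-rule on 2: fresh world w1, w0Rw1]
5. c ∧ b, w1   [¬→-rule on 4]
6. ¬a, w1   [¬→-rule on 4]
7. c, w1   [∧-rule on 5]
8. b, w1   [∧-rule on 5]
9. □((c ∧ b) → a), w2   [¬□-rule on 3: fresh world w2, w0Rw2]
10. (c ∧ b) → a, w0   [□-rule on 9 via w2Rw0]
11. (c ∧ b) → a, w1   [□-rule on 9 via w2Rw1]
12. (c ∧ b) → a, w2   [□-rule on 9 via w2Rw2]
13. ¬(c ∧ b), w0   [→-rule on 10 (branches; this branch)]
14. ¬(c ∧ b), w1   [→-rule on 11 (branches; this branch)]
15. a, w2   [→-rule on 12 (branches; this branch)]
16. ¬b, w0   [¬∧-rule on 13 (branches; this branch)]
17. ¬b, w1   [¬∧-rule on 14 (branches; this branch)]
Accessibility: w0Rw0, w0Rw1, w0Rw2, w1Rw0, w1Rw1, w1Rw2, w2Rw0, w2Rw1, w2Rw2
Branch closes: b and ¬b both at w1.
Every branch closes (one shown): valid in S5.
S4-tableau for the negation ¬(¬□((c ∧ b) → a) → □¬□((c ∧ b) → a)):
1. ¬(¬□((c ∧ b) → a) → □¬□((c ∧ b) → a)), w0
2. ¬□((c ∧ b) → a), w0   [¬→-rule on 1]
3. ¬□¬□((c ∧ b) → a), w0   [¬→-rule on 1]
4. ¬((c ∧ b) → a), w1   [¬□-rule on 2: fresh world w1, w0Rw1]
5. c ∧ b, w1   [¬→-rule on 4]
6. ¬a, w1   [¬→-rule on 4]
7. c, w1   [∧-rule on 5]
8. b, w1   [∧-rule on 5]
9. □((c ∧ b) → a), w2   [¬□-rule on 3: fresh world w2, w0Rw2]
10. (c ∧ b) → a, w2   [□-rule on 9 via w2Rw2]
11. a, w2   [→-rule on 10 (branches; this branch)]
Accessibility: w0Rw0, w0Rw1, w0Rw2, w1Rw1, w2Rw2
Complete open branch: countermodel on an S4-frame, so not valid in S4, nor in K, T (the same frame is also a K-frame and a T-frame).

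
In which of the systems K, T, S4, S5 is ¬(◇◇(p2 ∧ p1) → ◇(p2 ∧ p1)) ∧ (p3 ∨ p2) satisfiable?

T-tableau for the formula:
1. ¬(◇◇(p2 ∧ p1) → ◇(p2 ∧ p1)) ∧ (p3 ∨ p2), u
2. ¬(◇◇(p2 ∧ p1) → ◇(p2 ∧ p1)), u
3. p3 ∨ p2, u
4. ◇◇(p2 ∧ p1), u
5. ¬◇(p2 ∧ p1), u
6. ¬(p2 ∧ p1), u
7. p2, u
8. ¬p1, u
9. ◇(p2 ∧ p1), v
10. ¬(p2 ∧ p1), v
11. ¬p1, v
12. p2 ∧ p1, w
13. p2, w
14. p1, w
Accessibility: uRu, uRv, vRv, vRw, wRw
Complete open branch: satisfiable in T, hence also in K (this T-model is also a K-model).
S4-tableau for the formula:
1. ¬(◇◇(p2 ∧ p1) → ◇(p2 ∧ p1)) ∧ (p3 ∨ p2), u
2. ¬(◇◇(p2 ∧ p1) → ◇(p2 ∧ p1)), u
3. p3 ∨ p2, u
4. ◇◇(p2 ∧ p1), u
5. ¬◇(p2 ∧ p1), u
6. ¬(p2 ∧ p1), u
7. p2, u
8. ¬p1, u
9. ◇(p2 ∧ p1), v
10. ¬(p2 ∧ p1), v
11. ¬p1, v
12. p2 ∧ p1, w
13. p2, w
14. p1, w
15. ¬(p2 ∧ p1), w
16. ¬p1, w
Accessibility: uRu, uRv, uRw, vRv, vRw, wRw
Branch closes: p1 and ¬p1 both at w.
Every branch closes (one shown): unsatisfiable in S4, hence also in S5 (every S5-frame is an S4-frame).

K, T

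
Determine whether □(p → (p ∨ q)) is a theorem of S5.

Tableau for the negation ¬□(p → (p ∨ q)):
1. ¬□(p → (p ∨ q)), 0
2. ¬(p → (p ∨ q)), 1   [¬□-rule on 1: fresh world 1, 0R1]
3. p, 1   [¬→-rule on 2]
4. ¬(p ∨ q), 1   [¬→-rule on 2]
5. ¬p, 1   [¬∨-rule on 4]
6. ¬q, 1   [¬∨-rule on 4]
Accessibility: 0R0, 0R1, 1R0, 1R1
Branch closes: p and ¬p both at 1.
All branches of the negation close; one closing branch shown above.

Valid in S5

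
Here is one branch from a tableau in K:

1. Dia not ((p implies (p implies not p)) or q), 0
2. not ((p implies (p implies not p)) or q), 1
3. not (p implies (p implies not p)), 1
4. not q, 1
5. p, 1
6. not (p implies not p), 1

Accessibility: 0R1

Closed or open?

Open

No atom appears with both signs at the same world.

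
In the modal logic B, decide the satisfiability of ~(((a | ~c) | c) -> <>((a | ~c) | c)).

1. ~(((a | ~c) | c) -> <>((a | ~c) | c)), 0
2. (a | ~c) | c, 0   [~->-rule on 1]
3. ~<>((a | ~c) | c), 0   [~->-rule on 1]
4. ~((a | ~c) | c), 0   [~<>-rule on 3 via 0R0]
5. ~(a | ~c), 0   [~|-rule on 4]
6. ~c, 0   [~|-rule on 4]
7. ~a, 0   [~|-rule on 5]
8. c, 0   [~|-rule on 5]
Accessibility: 0R0
Branch closes: c and ~c both at 0.
(One branch shown.) All branches close.

Unsatisfiable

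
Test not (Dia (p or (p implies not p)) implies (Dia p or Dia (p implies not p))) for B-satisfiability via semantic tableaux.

1. not (Dia (p or (p implies not p)) implies (Dia p or Dia (p implies not p))), w0
2. Dia (p or (p implies not p)), w0
3. not (Dia p or Dia (p implies not p)), w0
4. not Dia p, w0
5. not Dia (p implies not p), w0
6. not p, w0
7. not (p implies not p), w0
8. p, w0
Accessibility: w0Rw0
Branch closes: p and not p both at w0.
(One branch shown.) All branches close.

No, unsatisfiable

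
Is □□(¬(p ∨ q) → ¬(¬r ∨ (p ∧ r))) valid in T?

Tableau for the negation ¬□□(¬(p ∨ q) → ¬(¬r ∨ (p ∧ r))):
1. ¬□□(¬(p ∨ q) → ¬(¬r ∨ (p ∧ r))), w0
2. ¬□(¬(p ∨ q) → ¬(¬r ∨ (p ∧ r))), w1
3. ¬(¬(p ∨ q) → ¬(¬r ∨ (p ∧ r))), w2
4. ¬(p ∨ q), w2
5. ¬r ∨ (p ∧ r), w2
6. ¬p, w2
7. ¬q, w2
8. ¬r, w2
Accessibility: w0Rw0, w0Rw1, w1Rw1, w1Rw2, w2Rw2
The negation has an open branch (countermodel exists).

Not valid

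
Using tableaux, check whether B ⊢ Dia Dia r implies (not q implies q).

Not valid

Tableau for the negation not (Dia Dia r implies (not q implies q)):
1. not (Dia Dia r implies (not q implies q)), 0
2. Dia Dia r, 0
3. not (not q implies q), 0
4. not q, 0
5. Dia r, 1
6. r, 2
Accessibility: 0R0, 0R1, 1R0, 1R1, 1R2, 2R1, 2R2
The negation has an open branch (countermodel exists).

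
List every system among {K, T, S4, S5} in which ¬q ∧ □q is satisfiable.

K

K-tableau for the formula:
1. ¬q ∧ □q, u
2. ¬q, u   [∧-rule on 1]
3. □q, u   [∧-rule on 1]
Complete open branch: satisfiable in K.
T-tableau for the formula:
1. ¬q ∧ □q, u
2. ¬q, u   [∧-rule on 1]
3. □q, u   [∧-rule on 1]
4. q, u   [□-rule on 3 via uRu]
Accessibility: uRu
Branch closes: q and ¬q both at u.
Every branch closes (one shown): unsatisfiable in T, hence also in S4, S5 (every S4/S5-frame is a T-frame).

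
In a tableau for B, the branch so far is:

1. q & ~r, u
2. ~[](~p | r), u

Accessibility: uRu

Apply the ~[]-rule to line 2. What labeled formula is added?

a fresh world v with uRv, and ~(~p | r) at v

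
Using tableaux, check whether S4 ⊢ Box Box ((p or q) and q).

Tableau for the negation not Box Box ((p or q) and q):
1. not Box Box ((p or q) and q), 0
2. not Box ((p or q) and q), 1   [neg-Box-rule on 1: fresh world 1, 0R1]
3. not ((p or q) and q), 2   [neg-Box-rule on 2: fresh world 2, 1R2]
4. not q, 2   [neg-and-rule on 3 (branches; this branch)]
Accessibility: 0R0, 0R1, 0R2, 1R1, 1R2, 2R2
The negation has an open branch (countermodel exists).

No, not valid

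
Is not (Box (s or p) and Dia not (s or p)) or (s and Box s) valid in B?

Valid

Tableau for the negation not (not (Box (s or p) and Dia not (s or p)) or (s and Box s)):
1. not (not (Box (s or p) and Dia not (s or p)) or (s and Box s)), w0
2. Box (s or p) and Dia not (s or p), w0
3. not (s and Box s), w0
4. Box (s or p), w0
5. Dia not (s or p), w0
6. s or p, w0
7. not Box s, w0
8. p, w0
9. not (s or p), w1
10. not s, w1
11. not p, w1
12. s or p, w1
13. p, w1
Accessibility: w0Rw0, w0Rw1, w1Rw0, w1Rw1
Branch closes: p and not p both at w1.
Every branch of the negation's tableau closes; the branch above is one of them.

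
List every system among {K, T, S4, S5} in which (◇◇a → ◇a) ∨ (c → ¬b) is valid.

S4-tableau for the negation ¬((◇◇a → ◇a) ∨ (c → ¬b)):
1. ¬((◇◇a → ◇a) ∨ (c → ¬b)), u
2. ¬(◇◇a → ◇a), u   [¬∨-rule on 1]
3. ¬(c → ¬b), u   [¬∨-rule on 1]
4. ◇◇a, u   [¬→-rule on 2]
5. ¬◇a, u   [¬→-rule on 2]
6. c, u   [¬→-rule on 3]
7. b, u   [¬→-rule on 3]
8. ¬a, u   [¬◇-rule on 5 via uRu]
9. ◇a, v   [◇-rule on 4: fresh world v, uRv]
10. ¬a, v   [¬◇-rule on 5 via uRv]
11. a, w   [◇-rule on 9: fresh world w, vRw]
12. ¬a, w   [¬◇-rule on 5 via uRw]
Accessibility: uRu, uRv, uRw, vRv, vRw, wRw
Branch closes: a and ¬a both at w.
Every branch closes (one shown): valid in S4, hence also in S5 (every theorem of S4 is a theorem of S5).
T-tableau for the negation ¬((◇◇a → ◇a) ∨ (c → ¬b)):
1. ¬((◇◇a → ◇a) ∨ (c → ¬b)), u
2. ¬(◇◇a → ◇a), u   [¬∨-rule on 1]
3. ¬(c → ¬b), u   [¬∨-rule on 1]
4. ◇◇a, u   [¬→-rule on 2]
5. ¬◇a, u   [¬→-rule on 2]
6. c, u   [¬→-rule on 3]
7. b, u   [¬→-rule on 3]
8. ¬a, u   [¬◇-rule on 5 via uRu]
9. ◇a, v   [◇-rule on 4: fresh world v, uRv]
10. ¬a, v   [¬◇-rule on 5 via uRv]
11. a, w   [◇-rule on 9: fresh world w, vRw]
Accessibility: uRu, uRv, vRv, vRw, wRw
Complete open branch: countermodel on a T-frame, so not valid in T, nor in K (the same frame is also a K-frame).

S4, S5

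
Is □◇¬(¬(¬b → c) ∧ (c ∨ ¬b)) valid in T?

Tableau for the negation ¬□◇¬(¬(¬b → c) ∧ (c ∨ ¬b)):
1. ¬□◇¬(¬(¬b → c) ∧ (c ∨ ¬b)), 0
2. ¬◇¬(¬(¬b → c) ∧ (c ∨ ¬b)), 1
3. ¬(¬b → c) ∧ (c ∨ ¬b), 1
4. ¬(¬b → c), 1
5. c ∨ ¬b, 1
6. ¬b, 1
7. ¬c, 1
Accessibility: 0R0, 0R1, 1R1
The negation has an open branch (countermodel exists).

Invalid (countermodel exists)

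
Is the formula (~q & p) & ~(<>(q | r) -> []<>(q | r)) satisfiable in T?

1. (~q & p) & ~(<>(q | r) -> []<>(q | r)), u
2. ~q & p, u
3. ~(<>(q | r) -> []<>(q | r)), u
4. ~q, u
5. p, u
6. <>(q | r), u
7. ~[]<>(q | r), u
8. q | r, v
9. r, v
10. ~<>(q | r), w
11. ~(q | r), w
12. ~q, w
13. ~r, w
Accessibility: uRu, uRv, uRw, vRv, wRw

Satisfiable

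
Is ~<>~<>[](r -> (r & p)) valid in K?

Invalid (countermodel exists)

Tableau for the negation <>~<>[](r -> (r & p)):
1. <>~<>[](r -> (r & p)), 0
2. ~<>[](r -> (r & p)), 1
Accessibility: 0R1
The negation has an open branch (countermodel exists).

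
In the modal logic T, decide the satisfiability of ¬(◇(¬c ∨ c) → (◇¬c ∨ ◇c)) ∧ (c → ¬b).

No, unsatisfiable

1. ¬(◇(¬c ∨ c) → (◇¬c ∨ ◇c)) ∧ (c → ¬b), w0
2. ¬(◇(¬c ∨ c) → (◇¬c ∨ ◇c)), w0
3. c → ¬b, w0
4. ◇(¬c ∨ c), w0
5. ¬(◇¬c ∨ ◇c), w0
6. ¬◇¬c, w0
7. ¬◇c, w0
8. c, w0
9. ¬c, w0
Accessibility: w0Rw0
Branch closes: c and ¬c both at w0.
All branches of the tableau close; one closing branch shown above.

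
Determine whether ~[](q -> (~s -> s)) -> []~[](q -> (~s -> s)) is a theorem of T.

Invalid (countermodel exists)

Tableau for the negation ~(~[](q -> (~s -> s)) -> []~[](q -> (~s -> s))):
1. ~(~[](q -> (~s -> s)) -> []~[](q -> (~s -> s))), w0
2. ~[](q -> (~s -> s)), w0
3. ~[]~[](q -> (~s -> s)), w0
4. ~(q -> (~s -> s)), w1
5. q, w1
6. ~(~s -> s), w1
7. ~s, w1
8. [](q -> (~s -> s)), w2
9. q -> (~s -> s), w2
10. ~s -> s, w2
11. s, w2
Accessibility: w0Rw0, w0Rw1, w0Rw2, w1Rw1, w2Rw2
The negation has an open branch (countermodel exists).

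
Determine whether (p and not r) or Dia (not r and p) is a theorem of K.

Invalid (countermodel exists)

Tableau for the negation not ((p and not r) or Dia (not r and p)):
1. not ((p and not r) or Dia (not r and p)), 0
2. not (p and not r), 0
3. not Dia (not r and p), 0
4. r, 0
The negation has an open branch (countermodel exists).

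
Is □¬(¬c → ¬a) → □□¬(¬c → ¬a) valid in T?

Invalid (countermodel exists)

Tableau for the negation ¬(□¬(¬c → ¬a) → □□¬(¬c → ¬a)):
1. ¬(□¬(¬c → ¬a) → □□¬(¬c → ¬a)), u
2. □¬(¬c → ¬a), u
3. ¬□□¬(¬c → ¬a), u
4. ¬(¬c → ¬a), u
5. ¬c, u
6. a, u
7. ¬□¬(¬c → ¬a), v
8. ¬(¬c → ¬a), v
9. ¬c, v
10. a, v
11. ¬c → ¬a, w
12. ¬a, w
Accessibility: uRu, uRv, vRv, vRw, wRw
The negation has an open branch (countermodel exists).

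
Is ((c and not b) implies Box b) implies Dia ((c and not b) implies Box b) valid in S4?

Valid

Tableau for the negation not (((c and not b) implies Box b) implies Dia ((c and not b) implies Box b)):
1. not (((c and not b) implies Box b) implies Dia ((c and not b) implies Box b)), u
2. (c and not b) implies Box b, u   [neg-implies-rule on 1]
3. not Dia ((c and not b) implies Box b), u   [neg-implies-rule on 1]
4. not ((c and not b) implies Box b), u   [neg-Dia-rule on 3 via uRu]
5. c and not b, u   [neg-implies-rule on 4]
6. not Box b, u   [neg-implies-rule on 4]
7. c, u   [and-rule on 5]
8. not b, u   [and-rule on 5]
9. Box b, u   [implies-rule on 2 (branches; this branch)]
10. b, u   [Box-rule on 9 via uRu]
Accessibility: uRu
Branch closes: b and not b both at u.
All branches of the negation close; one closing branch shown above.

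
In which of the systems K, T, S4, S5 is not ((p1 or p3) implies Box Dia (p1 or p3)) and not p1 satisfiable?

K, T, S4

S5-tableau for the formula:
1. not ((p1 or p3) implies Box Dia (p1 or p3)) and not p1, w0
2. not ((p1 or p3) implies Box Dia (p1 or p3)), w0   [and-rule on 1]
3. not p1, w0   [and-rule on 1]
4. p1 or p3, w0   [neg-implies-rule on 2]
5. not Box Dia (p1 or p3), w0   [neg-implies-rule on 2]
6. p3, w0   [or-rule on 4 (branches; this branch)]
7. not Dia (p1 or p3), w1   [neg-Box-rule on 5: fresh world w1, w0Rw1]
8. not (p1 or p3), w0   [neg-Dia-rule on 7 via w1Rw0]
9. not p3, w0   [neg-or-rule on 8]
Accessibility: w0Rw0, w0Rw1, w1Rw0, w1Rw1
Branch closes: p3 and not p3 both at w0.
Every branch closes (one shown): unsatisfiable in S5.
S4-tableau for the formula:
1. not ((p1 or p3) implies Box Dia (p1 or p3)) and not p1, w0
2. not ((p1 or p3) implies Box Dia (p1 or p3)), w0   [and-rule on 1]
3. not p1, w0   [and-rule on 1]
4. p1 or p3, w0   [neg-implies-rule on 2]
5. not Box Dia (p1 or p3), w0   [neg-implies-rule on 2]
6. p3, w0   [or-rule on 4 (branches; this branch)]
7. not Dia (p1 or p3), w1   [neg-Box-rule on 5: fresh world w1, w0Rw1]
8. not (p1 or p3), w1   [neg-Dia-rule on 7 via w1Rw1]
9. not p1, w1   [neg-or-rule on 8]
10. not p3, w1   [neg-or-rule on 8]
Accessibility: w0Rw0, w0Rw1, w1Rw1
Complete open branch: satisfiable in S4, hence also in K, T (this S4-model is also a K-model and a T-model).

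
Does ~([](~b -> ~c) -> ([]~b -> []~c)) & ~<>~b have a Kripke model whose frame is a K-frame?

Unsatisfiable (every branch closes)

1. ~([](~b -> ~c) -> ([]~b -> []~c)) & ~<>~b, u
2. ~([](~b -> ~c) -> ([]~b -> []~c)), u
3. ~<>~b, u
4. [](~b -> ~c), u
5. ~([]~b -> []~c), u
6. []~b, u
7. ~[]~c, u
8. c, v
9. b, v
10. ~b -> ~c, v
11. ~b, v
Accessibility: uRv
Branch closes: b and ~b both at v.
Every branch closes; the branch above is one of them.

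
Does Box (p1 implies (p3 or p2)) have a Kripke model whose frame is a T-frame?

1. Box (p1 implies (p3 or p2)), w0
2. p1 implies (p3 or p2), w0   [Box-rule on 1 via w0Rw0]
3. p3 or p2, w0   [implies-rule on 2 (branches; this branch)]
4. p2, w0   [or-rule on 3 (branches; this branch)]
Accessibility: w0Rw0

Satisfiable (open branch found)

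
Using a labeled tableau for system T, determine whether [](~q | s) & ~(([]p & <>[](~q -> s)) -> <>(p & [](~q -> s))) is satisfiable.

No, unsatisfiable

1. [](~q | s) & ~(([]p & <>[](~q -> s)) -> <>(p & [](~q -> s))), 0
2. [](~q | s), 0   [&-rule on 1]
3. ~(([]p & <>[](~q -> s)) -> <>(p & [](~q -> s))), 0   [&-rule on 1]
4. []p & <>[](~q -> s), 0   [~->-rule on 3]
5. ~<>(p & [](~q -> s)), 0   [~->-rule on 3]
6. []p, 0   [&-rule on 4]
7. <>[](~q -> s), 0   [&-rule on 4]
8. ~q | s, 0   [[]-rule on 2 via 0R0]
9. ~(p & [](~q -> s)), 0   [~<>-rule on 5 via 0R0]
10. p, 0   [[]-rule on 6 via 0R0]
11. s, 0   [|-rule on 8 (branches; this branch)]
12. ~[](~q -> s), 0   [~&-rule on 9 (branches; this branch)]
13. [](~q -> s), 1   [<>-rule on 7: fresh world 1, 0R1]
14. ~q | s, 1   [[]-rule on 2 via 0R1]
15. ~(p & [](~q -> s)), 1   [~<>-rule on 5 via 0R1]
16. p, 1   [[]-rule on 6 via 0R1]
17. ~q -> s, 1   [[]-rule on 13 via 1R1]
18. s, 1   [|-rule on 14 (branches; this branch)]
19. ~[](~q -> s), 1   [~&-rule on 15 (branches; this branch)]
20. ~(~q -> s), 2   [~[]-rule on 12: fresh world 2, 0R2]
21. ~q, 2   [~->-rule on 20]
22. ~s, 2   [~->-rule on 20]
23. ~q | s, 2   [[]-rule on 2 via 0R2]
24. ~(p & [](~q -> s)), 2   [~<>-rule on 5 via 0R2]
25. p, 2   [[]-rule on 6 via 0R2]
26. ~[](~q -> s), 2   [~&-rule on 24 (branches; this branch)]
27. ~(~q -> s), 3   [~[]-rule on 19: fresh world 3, 1R3]
28. ~q, 3   [~->-rule on 27]
29. ~s, 3   [~->-rule on 27]
30. ~q -> s, 3   [[]-rule on 13 via 1R3]
31. s, 3   [->-rule on 30 (branches; this branch)]
Accessibility: 0R0, 0R1, 0R2, 1R1, 1R3, 2R2, 3R3
Branch closes: s and ~s both at 3.
(One branch shown.) All branches close.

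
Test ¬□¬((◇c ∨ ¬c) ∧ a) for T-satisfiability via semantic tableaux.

Yes, satisfiable

1. ¬□¬((◇c ∨ ¬c) ∧ a), u
2. (◇c ∨ ¬c) ∧ a, v
3. ◇c ∨ ¬c, v
4. a, v
5. ¬c, v
Accessibility: uRu, uRv, vRv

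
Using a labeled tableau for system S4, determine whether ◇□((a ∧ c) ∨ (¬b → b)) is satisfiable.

1. ◇□((a ∧ c) ∨ (¬b → b)), w0
2. □((a ∧ c) ∨ (¬b → b)), w1
3. (a ∧ c) ∨ (¬b → b), w1
4. ¬b → b, w1
5. b, w1
Accessibility: w0Rw0, w0Rw1, w1Rw1

Satisfiable (open branch found)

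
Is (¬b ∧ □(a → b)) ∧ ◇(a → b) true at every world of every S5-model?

Tableau for the negation ¬((¬b ∧ □(a → b)) ∧ ◇(a → b)):
1. ¬((¬b ∧ □(a → b)) ∧ ◇(a → b)), u
2. ¬◇(a → b), u   [¬∧-rule on 1 (branches; this branch)]
3. ¬(a → b), u   [¬◇-rule on 2 via uRu]
4. a, u   [¬→-rule on 3]
5. ¬b, u   [¬→-rule on 3]
Accessibility: uRu
The negation has an open branch (countermodel exists).

Invalid (countermodel exists)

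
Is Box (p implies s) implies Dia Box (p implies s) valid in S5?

Yes, valid

Tableau for the negation not (Box (p implies s) implies Dia Box (p implies s)):
1. not (Box (p implies s) implies Dia Box (p implies s)), u
2. Box (p implies s), u
3. not Dia Box (p implies s), u
4. p implies s, u
5. not Box (p implies s), u
6. s, u
7. not (p implies s), v
8. p, v
9. not s, v
10. p implies s, v
11. not Box (p implies s), v
12. s, v
Accessibility: uRu, uRv, vRu, vRv
Branch closes: s and not s both at v.
All branches of the negation close; one closing branch shown above.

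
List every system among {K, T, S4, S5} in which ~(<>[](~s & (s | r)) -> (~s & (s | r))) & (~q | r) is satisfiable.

S4-tableau for the formula:
1. ~(<>[](~s & (s | r)) -> (~s & (s | r))) & (~q | r), u
2. ~(<>[](~s & (s | r)) -> (~s & (s | r))), u   [&-rule on 1]
3. ~q | r, u   [&-rule on 1]
4. <>[](~s & (s | r)), u   [~->-rule on 2]
5. ~(~s & (s | r)), u   [~->-rule on 2]
6. r, u   [|-rule on 3 (branches; this branch)]
7. s, u   [~&-rule on 5 (branches; this branch)]
8. [](~s & (s | r)), v   [<>-rule on 4: fresh world v, uRv]
9. ~s & (s | r), v   [[]-rule on 8 via vRv]
10. ~s, v   [&-rule on 9]
11. s | r, v   [&-rule on 9]
12. r, v   [|-rule on 11 (branches; this branch)]
Accessibility: uRu, uRv, vRv
Complete open branch: satisfiable in S4, hence also in K, T (this S4-model is also a K-model and a T-model).
S5-tableau for the formula:
1. ~(<>[](~s & (s | r)) -> (~s & (s | r))) & (~q | r), u
2. ~(<>[](~s & (s | r)) -> (~s & (s | r))), u   [&-rule on 1]
3. ~q | r, u   [&-rule on 1]
4. <>[](~s & (s | r)), u   [~->-rule on 2]
5. ~(~s & (s | r)), u   [~->-rule on 2]
6. ~q, u   [|-rule on 3 (branches; this branch)]
7. ~(s | r), u   [~&-rule on 5 (branches; this branch)]
8. ~s, u   [~|-rule on 7]
9. ~r, u   [~|-rule on 7]
10. [](~s & (s | r)), v   [<>-rule on 4: fresh world v, uRv]
11. ~s & (s | r), u   [[]-rule on 10 via vRu]
12. s | r, u   [&-rule on 11]
13. ~s & (s | r), v   [[]-rule on 10 via vRv]
14. ~s, v   [&-rule on 13]
15. s | r, v   [&-rule on 13]
16. r, u   [|-rule on 12 (branches; this branch)]
Accessibility: uRu, uRv, vRu, vRv
Branch closes: r and ~r both at u.
Every branch closes (one shown): unsatisfiable in S5.

K, T, S4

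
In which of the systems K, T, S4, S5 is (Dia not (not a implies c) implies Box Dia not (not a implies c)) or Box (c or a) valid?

S5-tableau for the negation not ((Dia not (not a implies c) implies Box Dia not (not a implies c)) or Box (c or a)):
1. not ((Dia not (not a implies c) implies Box Dia not (not a implies c)) or Box (c or a)), u
2. not (Dia not (not a implies c) implies Box Dia not (not a implies c)), u   [neg-or-rule on 1]
3. not Box (c or a), u   [neg-or-rule on 1]
4. Dia not (not a implies c), u   [neg-implies-rule on 2]
5. not Box Dia not (not a implies c), u   [neg-implies-rule on 2]
6. not (c or a), v   [neg-Box-rule on 3: fresh world v, uRv]
7. not c, v   [neg-or-rule on 6]
8. not a, v   [neg-or-rule on 6]
9. not (not a implies c), w   [Dia-rule on 4: fresh world w, uRw]
10. not a, w   [neg-implies-rule on 9]
11. not c, w   [neg-implies-rule on 9]
12. not Dia not (not a implies c), x   [neg-Box-rule on 5: fresh world x, uRx]
13. not a implies c, u   [neg-Dia-rule on 12 via xRu]
14. not a implies c, v   [neg-Dia-rule on 12 via xRv]
15. not a implies c, w   [neg-Dia-rule on 12 via xRw]
16. not a implies c, x   [neg-Dia-rule on 12 via xRx]
17. c, u   [implies-rule on 13 (branches; this branch)]
18. c, v   [implies-rule on 14 (branches; this branch)]
Accessibility: uRu, uRv, uRw, uRx, vRu, vRv, vRw, vRx, wRu, wRv, wRw, wRx, xRu, xRv, xRw, xRx
Branch closes: c and not c both at v.
Every branch closes (one shown): valid in S5.
S4-tableau for the negation not ((Dia not (not a implies c) implies Box Dia not (not a implies c)) or Box (c or a)):
1. not ((Dia not (not a implies c) implies Box Dia not (not a implies c)) or Box (c or a)), u
2. not (Dia not (not a implies c) implies Box Dia not (not a implies c)), u   [neg-or-rule on 1]
3. not Box (c or a), u   [neg-or-rule on 1]
4. Dia not (not a implies c), u   [neg-implies-rule on 2]
5. not Box Dia not (not a implies c), u   [neg-implies-rule on 2]
6. not (c or a), v   [neg-Box-rule on 3: fresh world v, uRv]
7. not c, v   [neg-or-rule on 6]
8. not a, v   [neg-or-rule on 6]
9. not (not a implies c), w   [Dia-rule on 4: fresh world w, uRw]
10. not a, w   [neg-implies-rule on 9]
11. not c, w   [neg-implies-rule on 9]
12. not Dia not (not a implies c), x   [neg-Box-rule on 5: fresh world x, uRx]
13. not a implies c, x   [neg-Dia-rule on 12 via xRx]
14. c, x   [implies-rule on 13 (branches; this branch)]
Accessibility: uRu, uRv, uRw, uRx, vRv, wRw, xRx
Complete open branch: countermodel on an S4-frame, so not valid in S4, nor in K, T (the same frame is also a K-frame and a T-frame).

S5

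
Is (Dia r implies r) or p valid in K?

Not valid

Tableau for the negation not ((Dia r implies r) or p):
1. not ((Dia r implies r) or p), w0
2. not (Dia r implies r), w0
3. not p, w0
4. Dia r, w0
5. not r, w0
6. r, w1
Accessibility: w0Rw1
The negation has an open branch (countermodel exists).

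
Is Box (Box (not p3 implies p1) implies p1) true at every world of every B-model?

Tableau for the negation not Box (Box (not p3 implies p1) implies p1):
1. not Box (Box (not p3 implies p1) implies p1), u
2. not (Box (not p3 implies p1) implies p1), v
3. Box (not p3 implies p1), v
4. not p1, v
5. not p3 implies p1, u
6. not p3 implies p1, v
7. p1, u
8. p3, v
Accessibility: uRu, uRv, vRu, vRv
The negation has an open branch (countermodel exists).

No, not valid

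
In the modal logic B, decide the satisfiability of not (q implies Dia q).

Unsatisfiable (every branch closes)

1. not (q implies Dia q), u
2. q, u
3. not Dia q, u
4. not q, u
Accessibility: uRu
Branch closes: q and not q both at u.
(One branch shown.) All branches close.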